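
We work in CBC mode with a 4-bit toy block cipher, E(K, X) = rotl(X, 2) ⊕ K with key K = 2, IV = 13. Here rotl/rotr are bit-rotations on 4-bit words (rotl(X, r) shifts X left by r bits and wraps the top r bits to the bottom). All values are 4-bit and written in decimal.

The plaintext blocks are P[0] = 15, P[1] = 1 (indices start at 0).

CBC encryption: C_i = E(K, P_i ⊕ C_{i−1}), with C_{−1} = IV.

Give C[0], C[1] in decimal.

C[0] = 10, C[1] = 12

C[0]: P[0] ⊕ 13 = 2; E(K, 2) = 10.
C[1]: P[1] ⊕ 10 = 11; E(K, 11) = 12.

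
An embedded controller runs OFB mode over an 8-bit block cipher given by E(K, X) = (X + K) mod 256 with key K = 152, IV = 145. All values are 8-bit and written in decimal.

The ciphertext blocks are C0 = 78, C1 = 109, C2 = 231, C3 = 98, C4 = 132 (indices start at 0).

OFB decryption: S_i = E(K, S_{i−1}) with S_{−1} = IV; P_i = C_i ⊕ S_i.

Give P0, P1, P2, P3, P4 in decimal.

P0 = 103, P1 = 172, P2 = 190, P3 = 147, P4 = 13

P0: S = E(K, 145) = 41; 78 ⊕ 41 = 103.
P1: S = E(K, 41) = 193; 109 ⊕ 193 = 172.
P2: S = E(K, 193) = 89; 231 ⊕ 89 = 190.
P3: S = E(K, 89) = 241; 98 ⊕ 241 = 147.
P4: S = E(K, 241) = 137; 132 ⊕ 137 = 13.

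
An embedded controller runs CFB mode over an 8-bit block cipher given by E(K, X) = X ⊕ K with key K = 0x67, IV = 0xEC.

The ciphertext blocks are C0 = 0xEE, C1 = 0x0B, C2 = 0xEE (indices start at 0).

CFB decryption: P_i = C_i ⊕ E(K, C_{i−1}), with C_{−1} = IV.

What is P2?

P2: E(K, 0x0B) = 0x6C; 0xEE ⊕ 0x6C = 0x82.

P2 = 0x82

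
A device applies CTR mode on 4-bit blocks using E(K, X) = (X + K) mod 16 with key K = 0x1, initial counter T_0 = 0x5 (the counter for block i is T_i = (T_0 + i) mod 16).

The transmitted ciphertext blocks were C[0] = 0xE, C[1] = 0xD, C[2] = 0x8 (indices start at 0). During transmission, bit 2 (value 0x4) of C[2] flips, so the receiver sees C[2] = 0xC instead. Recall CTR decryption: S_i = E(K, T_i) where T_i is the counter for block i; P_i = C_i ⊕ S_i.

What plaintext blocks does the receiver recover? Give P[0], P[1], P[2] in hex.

Only C[2] changed, to 0xC. In CTR, a change in C_i flips the same bit in P_i only; the keystream is unaffected. Decrypting the received ciphertext:
P[0]: T = 0x5, S = E(K, T) = 0x6; 0xE ⊕ 0x6 = 0x8.
P[1]: T = 0x6, S = E(K, T) = 0x7; 0xD ⊕ 0x7 = 0xA.
P[2]: T = 0x7, S = E(K, T) = 0x8; 0xC ⊕ 0x8 = 0x4.
Blocks that differ from the original plaintext: P[2].

P[0] = 0x8, P[1] = 0xA, P[2] = 0x4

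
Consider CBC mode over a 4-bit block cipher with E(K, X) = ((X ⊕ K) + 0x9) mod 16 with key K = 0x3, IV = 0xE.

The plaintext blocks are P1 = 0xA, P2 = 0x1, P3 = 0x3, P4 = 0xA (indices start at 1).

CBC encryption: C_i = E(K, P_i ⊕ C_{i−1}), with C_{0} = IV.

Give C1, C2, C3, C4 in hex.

C1: P1 ⊕ 0xE = 0x4; E(K, 0x4) = 0x0.
C2: P2 ⊕ 0x0 = 0x1; E(K, 0x1) = 0xB.
C3: P3 ⊕ 0xB = 0x8; E(K, 0x8) = 0x4.
C4: P4 ⊕ 0x4 = 0xE; E(K, 0xE) = 0x6.

C1 = 0x0, C2 = 0xB, C3 = 0x4, C4 = 0x6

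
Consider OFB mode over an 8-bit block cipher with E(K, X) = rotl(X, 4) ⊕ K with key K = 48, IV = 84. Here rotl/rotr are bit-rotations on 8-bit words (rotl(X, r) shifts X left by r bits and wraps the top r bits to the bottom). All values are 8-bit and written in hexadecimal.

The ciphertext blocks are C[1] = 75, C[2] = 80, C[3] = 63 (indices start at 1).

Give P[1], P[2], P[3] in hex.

P[1] = 75, P[2] = C8, P[3] = AF

OFB decryption: S_i = E(K, S_{i−1}) with S_{0} = IV; P_i = C_i ⊕ S_i.
P[1]: S = E(K, 84) = 00; 75 ⊕ 00 = 75.
P[2]: S = E(K, 00) = 48; 80 ⊕ 48 = C8.
P[3]: S = E(K, 48) = CC; 63 ⊕ CC = AF.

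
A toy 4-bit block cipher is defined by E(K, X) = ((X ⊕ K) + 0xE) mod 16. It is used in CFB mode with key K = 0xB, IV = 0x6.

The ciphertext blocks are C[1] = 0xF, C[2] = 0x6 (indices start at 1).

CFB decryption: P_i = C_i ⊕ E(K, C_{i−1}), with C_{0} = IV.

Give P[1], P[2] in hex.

P[1] = 0x4, P[2] = 0x4

P[1]: E(K, 0x6) = 0xB; 0xF ⊕ 0xB = 0x4.
P[2]: E(K, 0xF) = 0x2; 0x6 ⊕ 0x2 = 0x4.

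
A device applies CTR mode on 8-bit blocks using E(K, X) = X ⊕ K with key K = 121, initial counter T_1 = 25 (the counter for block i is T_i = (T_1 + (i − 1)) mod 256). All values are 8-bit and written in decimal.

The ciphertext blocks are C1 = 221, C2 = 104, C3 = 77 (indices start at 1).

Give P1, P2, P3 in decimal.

CTR decryption: S_i = E(K, T_i) where T_i is the counter for block i; P_i = C_i ⊕ S_i.
P1: T = 25, S = E(K, T) = 96; 221 ⊕ 96 = 189.
P2: T = 26, S = E(K, T) = 99; 104 ⊕ 99 = 11.
P3: T = 27, S = E(K, T) = 98; 77 ⊕ 98 = 47.

P1 = 189, P2 = 11, P3 = 47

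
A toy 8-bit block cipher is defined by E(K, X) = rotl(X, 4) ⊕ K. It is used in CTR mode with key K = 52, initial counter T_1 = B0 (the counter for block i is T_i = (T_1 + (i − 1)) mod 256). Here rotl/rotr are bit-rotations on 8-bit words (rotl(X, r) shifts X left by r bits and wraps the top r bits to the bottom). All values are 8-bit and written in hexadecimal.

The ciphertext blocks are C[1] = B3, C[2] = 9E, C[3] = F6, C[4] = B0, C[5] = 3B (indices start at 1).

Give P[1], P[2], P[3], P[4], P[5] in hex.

CTR decryption: S_i = E(K, T_i) where T_i is the counter for block i; P_i = C_i ⊕ S_i.
P[1]: T = B0, S = E(K, T) = 59; B3 ⊕ 59 = EA.
P[2]: T = B1, S = E(K, T) = 49; 9E ⊕ 49 = D7.
P[3]: T = B2, S = E(K, T) = 79; F6 ⊕ 79 = 8F.
P[4]: T = B3, S = E(K, T) = 69; B0 ⊕ 69 = D9.
P[5]: T = B4, S = E(K, T) = 19; 3B ⊕ 19 = 22.

P[1] = EA, P[2] = D7, P[3] = 8F, P[4] = D9, P[5] = 22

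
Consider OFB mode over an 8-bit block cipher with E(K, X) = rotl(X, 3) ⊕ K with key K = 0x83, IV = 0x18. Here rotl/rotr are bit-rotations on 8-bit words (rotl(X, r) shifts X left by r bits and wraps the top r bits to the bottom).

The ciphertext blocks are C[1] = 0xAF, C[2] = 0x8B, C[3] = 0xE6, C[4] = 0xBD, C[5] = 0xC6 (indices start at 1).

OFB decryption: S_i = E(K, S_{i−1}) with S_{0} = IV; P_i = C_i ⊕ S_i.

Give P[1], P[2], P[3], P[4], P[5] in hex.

P[1]: S = E(K, 0x18) = 0x43; 0xAF ⊕ 0x43 = 0xEC.
P[2]: S = E(K, 0x43) = 0x99; 0x8B ⊕ 0x99 = 0x12.
P[3]: S = E(K, 0x99) = 0x4F; 0xE6 ⊕ 0x4F = 0xA9.
P[4]: S = E(K, 0x4F) = 0xF9; 0xBD ⊕ 0xF9 = 0x44.
P[5]: S = E(K, 0xF9) = 0x4C; 0xC6 ⊕ 0x4C = 0x8A.

P[1] = 0xEC, P[2] = 0x12, P[3] = 0xA9, P[4] = 0x44, P[5] = 0x8A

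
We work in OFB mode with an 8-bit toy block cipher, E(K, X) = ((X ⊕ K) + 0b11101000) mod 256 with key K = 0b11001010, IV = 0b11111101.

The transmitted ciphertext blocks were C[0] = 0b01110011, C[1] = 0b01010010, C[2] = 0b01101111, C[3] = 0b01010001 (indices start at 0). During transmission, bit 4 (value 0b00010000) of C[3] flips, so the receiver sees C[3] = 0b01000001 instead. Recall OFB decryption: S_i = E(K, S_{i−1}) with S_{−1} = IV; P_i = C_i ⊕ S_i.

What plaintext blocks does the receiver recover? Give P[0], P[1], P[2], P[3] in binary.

P[0] = 0b01101100, P[1] = 0b11101111, P[2] = 0b00110000, P[3] = 0b00111100

Only C[3] changed, to 0b01000001. In OFB, a change in C_i flips the same bit in P_i only; the keystream is unaffected. Decrypting the received ciphertext:
P[0]: S = E(K, 0b11111101) = 0b00011111; 0b01110011 ⊕ 0b00011111 = 0b01101100.
P[1]: S = E(K, 0b00011111) = 0b10111101; 0b01010010 ⊕ 0b10111101 = 0b11101111.
P[2]: S = E(K, 0b10111101) = 0b01011111; 0b01101111 ⊕ 0b01011111 = 0b00110000.
P[3]: S = E(K, 0b01011111) = 0b01111101; 0b01000001 ⊕ 0b01111101 = 0b00111100.
Blocks that differ from the original plaintext: P[3].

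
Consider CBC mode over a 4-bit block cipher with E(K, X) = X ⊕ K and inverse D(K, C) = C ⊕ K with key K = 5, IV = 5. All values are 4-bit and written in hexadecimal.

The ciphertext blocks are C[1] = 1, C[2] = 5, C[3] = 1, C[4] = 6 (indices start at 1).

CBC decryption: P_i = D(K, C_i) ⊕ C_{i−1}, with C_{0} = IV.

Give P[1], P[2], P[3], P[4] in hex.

P[1] = 1, P[2] = 1, P[3] = 1, P[4] = 2

P[1]: D(K, 1) = 4; 4 ⊕ 5 = 1.
P[2]: D(K, 5) = 0; 0 ⊕ 1 = 1.
P[3]: D(K, 1) = 4; 4 ⊕ 5 = 1.
P[4]: D(K, 6) = 3; 3 ⊕ 1 = 2.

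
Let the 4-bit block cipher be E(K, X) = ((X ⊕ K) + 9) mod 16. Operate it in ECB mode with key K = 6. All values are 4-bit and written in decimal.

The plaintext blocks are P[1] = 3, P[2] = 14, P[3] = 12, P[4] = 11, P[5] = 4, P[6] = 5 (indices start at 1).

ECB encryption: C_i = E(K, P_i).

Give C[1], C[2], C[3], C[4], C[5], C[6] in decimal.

C[1]: E(K, 3) = 14.
C[2]: E(K, 14) = 1.
C[3]: E(K, 12) = 3.
C[4]: E(K, 11) = 6.
C[5]: E(K, 4) = 11.
C[6]: E(K, 5) = 12.

C[1] = 14, C[2] = 1, C[3] = 3, C[4] = 6, C[5] = 11, C[6] = 12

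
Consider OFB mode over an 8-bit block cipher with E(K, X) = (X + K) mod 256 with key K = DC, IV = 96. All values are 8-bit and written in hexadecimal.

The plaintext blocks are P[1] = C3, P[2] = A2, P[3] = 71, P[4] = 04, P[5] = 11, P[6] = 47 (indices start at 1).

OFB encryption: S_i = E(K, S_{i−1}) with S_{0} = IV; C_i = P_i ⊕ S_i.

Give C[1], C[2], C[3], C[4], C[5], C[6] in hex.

C[1] = B1, C[2] = EC, C[3] = 5B, C[4] = 02, C[5] = F3, C[6] = F9

C[1]: S = E(K, 96) = 72; C3 ⊕ 72 = B1.
C[2]: S = E(K, 72) = 4E; A2 ⊕ 4E = EC.
C[3]: S = E(K, 4E) = 2A; 71 ⊕ 2A = 5B.
C[4]: S = E(K, 2A) = 06; 04 ⊕ 06 = 02.
C[5]: S = E(K, 06) = E2; 11 ⊕ E2 = F3.
C[6]: S = E(K, E2) = BE; 47 ⊕ BE = F9.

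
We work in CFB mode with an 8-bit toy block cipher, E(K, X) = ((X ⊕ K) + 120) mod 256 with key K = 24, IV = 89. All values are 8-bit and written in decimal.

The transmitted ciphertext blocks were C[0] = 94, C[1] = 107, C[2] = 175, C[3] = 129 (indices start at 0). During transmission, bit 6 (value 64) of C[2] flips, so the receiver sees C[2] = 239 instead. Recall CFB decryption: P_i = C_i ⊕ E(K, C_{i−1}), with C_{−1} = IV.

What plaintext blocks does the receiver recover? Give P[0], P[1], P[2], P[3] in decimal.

P[0] = 231, P[1] = 213, P[2] = 4, P[3] = 238

Only C[2] changed, to 239. In CFB, a change in C_i flips the same bit in P_i and garbles P_{i+1}. Decrypting the received ciphertext:
P[0]: E(K, 89) = 185; 94 ⊕ 185 = 231.
P[1]: E(K, 94) = 190; 107 ⊕ 190 = 213.
P[2]: E(K, 107) = 235; 239 ⊕ 235 = 4.
P[3]: E(K, 239) = 111; 129 ⊕ 111 = 238.
Blocks that differ from the original plaintext: P[2], P[3].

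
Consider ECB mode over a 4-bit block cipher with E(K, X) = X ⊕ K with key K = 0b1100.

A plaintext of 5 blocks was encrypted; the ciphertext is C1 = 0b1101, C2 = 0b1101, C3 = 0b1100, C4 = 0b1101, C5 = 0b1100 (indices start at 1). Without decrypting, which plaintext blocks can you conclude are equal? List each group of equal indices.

P1 = P2 = P4; P3 = P5

ECB encrypts each block independently with the same key, so equal ciphertext blocks imply equal plaintext blocks.
C1 = C2 = C4 = 0b1101, so P1 = P2 = P4.
C3 = C5 = 0b1100, so P3 = P5.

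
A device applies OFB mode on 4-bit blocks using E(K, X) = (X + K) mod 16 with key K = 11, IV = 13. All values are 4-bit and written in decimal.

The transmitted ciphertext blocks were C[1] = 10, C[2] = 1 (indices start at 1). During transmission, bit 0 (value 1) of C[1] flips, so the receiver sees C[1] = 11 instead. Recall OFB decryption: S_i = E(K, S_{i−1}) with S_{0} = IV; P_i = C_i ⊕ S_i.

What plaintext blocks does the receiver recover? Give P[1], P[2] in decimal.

Only C[1] changed, to 11. In OFB, a change in C_i flips the same bit in P_i only; the keystream is unaffected. Decrypting the received ciphertext:
P[1]: S = E(K, 13) = 8; 11 ⊕ 8 = 3.
P[2]: S = E(K, 8) = 3; 1 ⊕ 3 = 2.
Blocks that differ from the original plaintext: P[1].

P[1] = 3, P[2] = 2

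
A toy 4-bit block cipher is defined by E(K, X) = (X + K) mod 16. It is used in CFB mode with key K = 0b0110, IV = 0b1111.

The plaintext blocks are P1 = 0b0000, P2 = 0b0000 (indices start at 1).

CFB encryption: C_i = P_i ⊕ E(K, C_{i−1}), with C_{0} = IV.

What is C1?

C1: E(K, 0b1111) = 0b0101; 0b0000 ⊕ 0b0101 = 0b0101.

C1 = 0b0101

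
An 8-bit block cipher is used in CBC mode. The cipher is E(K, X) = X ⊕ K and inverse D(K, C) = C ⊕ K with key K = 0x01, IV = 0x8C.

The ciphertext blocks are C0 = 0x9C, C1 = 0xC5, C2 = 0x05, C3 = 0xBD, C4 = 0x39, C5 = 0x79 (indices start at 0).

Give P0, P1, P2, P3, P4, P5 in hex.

P0 = 0x11, P1 = 0x58, P2 = 0xC1, P3 = 0xB9, P4 = 0x85, P5 = 0x41

CBC decryption: P_i = D(K, C_i) ⊕ C_{i−1}, with C_{−1} = IV.
P0: D(K, 0x9C) = 0x9D; 0x9D ⊕ 0x8C = 0x11.
P1: D(K, 0xC5) = 0xC4; 0xC4 ⊕ 0x9C = 0x58.
P2: D(K, 0x05) = 0x04; 0x04 ⊕ 0xC5 = 0xC1.
P3: D(K, 0xBD) = 0xBC; 0xBC ⊕ 0x05 = 0xB9.
P4: D(K, 0x39) = 0x38; 0x38 ⊕ 0xBD = 0x85.
P5: D(K, 0x79) = 0x78; 0x78 ⊕ 0x39 = 0x41.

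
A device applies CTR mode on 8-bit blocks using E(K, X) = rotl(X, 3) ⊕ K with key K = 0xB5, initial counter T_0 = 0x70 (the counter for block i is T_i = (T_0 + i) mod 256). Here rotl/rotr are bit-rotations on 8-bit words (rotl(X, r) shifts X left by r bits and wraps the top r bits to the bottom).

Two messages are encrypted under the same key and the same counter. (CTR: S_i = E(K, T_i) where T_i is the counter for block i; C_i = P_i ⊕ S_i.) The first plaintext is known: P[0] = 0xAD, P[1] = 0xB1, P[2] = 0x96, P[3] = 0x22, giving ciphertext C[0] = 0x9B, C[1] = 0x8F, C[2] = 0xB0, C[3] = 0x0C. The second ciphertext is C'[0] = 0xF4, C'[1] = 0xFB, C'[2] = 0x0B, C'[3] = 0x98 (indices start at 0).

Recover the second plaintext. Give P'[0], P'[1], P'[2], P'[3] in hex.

P'[0] = 0xC2, P'[1] = 0xC5, P'[2] = 0x2D, P'[3] = 0xB6

In CTR with a reused counter, both messages share the same keystream S_i, so C_i ⊕ C'_i = P_i ⊕ P'_i and thus P'_i = P_i ⊕ C_i ⊕ C'_i.
P'[0]: 0xAD ⊕ 0x9B ⊕ 0xF4 = 0xC2.
P'[1]: 0xB1 ⊕ 0x8F ⊕ 0xFB = 0xC5.
P'[2]: 0x96 ⊕ 0xB0 ⊕ 0x0B = 0x2D.
P'[3]: 0x22 ⊕ 0x0C ⊕ 0x98 = 0xB6.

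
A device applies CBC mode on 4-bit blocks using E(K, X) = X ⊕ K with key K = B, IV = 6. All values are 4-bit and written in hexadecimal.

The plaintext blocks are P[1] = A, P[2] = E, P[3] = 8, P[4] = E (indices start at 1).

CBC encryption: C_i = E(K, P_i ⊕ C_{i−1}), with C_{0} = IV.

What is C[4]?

C[4] = 4

C[1]: P[1] ⊕ 6 = C; E(K, C) = 7.
C[2]: P[2] ⊕ 7 = 9; E(K, 9) = 2.
C[3]: P[3] ⊕ 2 = A; E(K, A) = 1.
C[4]: P[4] ⊕ 1 = F; E(K, F) = 4.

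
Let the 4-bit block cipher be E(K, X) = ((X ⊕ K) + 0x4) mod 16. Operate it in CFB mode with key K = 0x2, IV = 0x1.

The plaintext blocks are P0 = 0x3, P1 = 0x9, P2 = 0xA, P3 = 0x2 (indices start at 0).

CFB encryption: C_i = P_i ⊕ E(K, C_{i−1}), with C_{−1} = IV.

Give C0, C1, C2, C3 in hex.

C0 = 0x4, C1 = 0x3, C2 = 0xF, C3 = 0x3

C0: E(K, 0x1) = 0x7; 0x3 ⊕ 0x7 = 0x4.
C1: E(K, 0x4) = 0xA; 0x9 ⊕ 0xA = 0x3.
C2: E(K, 0x3) = 0x5; 0xA ⊕ 0x5 = 0xF.
C3: E(K, 0xF) = 0x1; 0x2 ⊕ 0x1 = 0x3.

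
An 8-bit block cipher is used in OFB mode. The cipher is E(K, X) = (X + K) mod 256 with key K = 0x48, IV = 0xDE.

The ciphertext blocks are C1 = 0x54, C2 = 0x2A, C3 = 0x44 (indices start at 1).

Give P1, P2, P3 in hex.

OFB decryption: S_i = E(K, S_{i−1}) with S_{0} = IV; P_i = C_i ⊕ S_i.
P1: S = E(K, 0xDE) = 0x26; 0x54 ⊕ 0x26 = 0x72.
P2: S = E(K, 0x26) = 0x6E; 0x2A ⊕ 0x6E = 0x44.
P3: S = E(K, 0x6E) = 0xB6; 0x44 ⊕ 0xB6 = 0xF2.

P1 = 0x72, P2 = 0x44, P3 = 0xF2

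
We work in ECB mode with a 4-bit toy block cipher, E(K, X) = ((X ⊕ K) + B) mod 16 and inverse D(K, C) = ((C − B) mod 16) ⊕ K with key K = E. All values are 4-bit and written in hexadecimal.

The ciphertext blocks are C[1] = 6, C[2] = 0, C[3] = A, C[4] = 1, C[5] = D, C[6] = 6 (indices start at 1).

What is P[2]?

P[2] = B

ECB decryption: P_i = D(K, C_i).
P[2]: D(K, 0) = B.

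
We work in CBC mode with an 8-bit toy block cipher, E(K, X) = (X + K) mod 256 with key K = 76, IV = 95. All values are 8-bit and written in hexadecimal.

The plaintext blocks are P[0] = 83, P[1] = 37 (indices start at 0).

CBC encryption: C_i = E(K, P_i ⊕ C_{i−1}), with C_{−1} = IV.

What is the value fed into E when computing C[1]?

BB

C[0]: P[0] ⊕ 95 = 16; E(K, 16) = 8C.
C[1]: P[1] ⊕ 8C = BB; E(K, BB) = 31.
So the input to E for block [1] is BB.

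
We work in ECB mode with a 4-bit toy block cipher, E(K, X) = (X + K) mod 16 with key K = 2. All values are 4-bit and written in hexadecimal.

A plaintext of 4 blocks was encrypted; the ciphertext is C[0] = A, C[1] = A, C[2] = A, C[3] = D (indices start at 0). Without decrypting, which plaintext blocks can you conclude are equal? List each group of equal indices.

ECB encrypts each block independently with the same key, so equal ciphertext blocks imply equal plaintext blocks.
C[0] = C[1] = C[2] = A, so P[0] = P[1] = P[2].

P[0] = P[1] = P[2]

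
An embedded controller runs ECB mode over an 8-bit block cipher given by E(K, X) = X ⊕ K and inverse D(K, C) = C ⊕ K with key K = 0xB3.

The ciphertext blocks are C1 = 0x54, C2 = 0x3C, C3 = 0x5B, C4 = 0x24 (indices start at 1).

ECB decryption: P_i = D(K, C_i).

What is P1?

P1: D(K, 0x54) = 0xE7.

P1 = 0xE7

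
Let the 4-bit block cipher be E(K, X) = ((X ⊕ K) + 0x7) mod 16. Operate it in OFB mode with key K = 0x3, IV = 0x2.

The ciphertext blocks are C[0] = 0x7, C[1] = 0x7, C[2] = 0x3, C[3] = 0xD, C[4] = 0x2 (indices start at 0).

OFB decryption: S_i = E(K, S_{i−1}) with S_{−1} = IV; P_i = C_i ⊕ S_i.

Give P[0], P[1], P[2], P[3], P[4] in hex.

P[0]: S = E(K, 0x2) = 0x8; 0x7 ⊕ 0x8 = 0xF.
P[1]: S = E(K, 0x8) = 0x2; 0x7 ⊕ 0x2 = 0x5.
P[2]: S = E(K, 0x2) = 0x8; 0x3 ⊕ 0x8 = 0xB.
P[3]: S = E(K, 0x8) = 0x2; 0xD ⊕ 0x2 = 0xF.
P[4]: S = E(K, 0x2) = 0x8; 0x2 ⊕ 0x8 = 0xA.

P[0] = 0xF, P[1] = 0x5, P[2] = 0xB, P[3] = 0xF, P[4] = 0xA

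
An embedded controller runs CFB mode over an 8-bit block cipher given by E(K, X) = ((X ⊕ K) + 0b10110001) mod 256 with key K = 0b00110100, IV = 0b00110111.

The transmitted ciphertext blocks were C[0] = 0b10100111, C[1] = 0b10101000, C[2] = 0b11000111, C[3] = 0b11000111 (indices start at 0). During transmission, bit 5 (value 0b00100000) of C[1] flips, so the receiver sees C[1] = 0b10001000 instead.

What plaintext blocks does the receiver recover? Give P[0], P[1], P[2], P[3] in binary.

P[0] = 0b00010011, P[1] = 0b11001100, P[2] = 0b10101010, P[3] = 0b01100011

CFB decryption: P_i = C_i ⊕ E(K, C_{i−1}), with C_{−1} = IV.
Only C[1] changed, to 0b10001000. In CFB, a change in C_i flips the same bit in P_i and garbles P_{i+1}. Decrypting the received ciphertext:
P[0]: E(K, 0b00110111) = 0b10110100; 0b10100111 ⊕ 0b10110100 = 0b00010011.
P[1]: E(K, 0b10100111) = 0b01000100; 0b10001000 ⊕ 0b01000100 = 0b11001100.
P[2]: E(K, 0b10001000) = 0b01101101; 0b11000111 ⊕ 0b01101101 = 0b10101010.
P[3]: E(K, 0b11000111) = 0b10100100; 0b11000111 ⊕ 0b10100100 = 0b01100011.
Blocks that differ from the original plaintext: P[1], P[2].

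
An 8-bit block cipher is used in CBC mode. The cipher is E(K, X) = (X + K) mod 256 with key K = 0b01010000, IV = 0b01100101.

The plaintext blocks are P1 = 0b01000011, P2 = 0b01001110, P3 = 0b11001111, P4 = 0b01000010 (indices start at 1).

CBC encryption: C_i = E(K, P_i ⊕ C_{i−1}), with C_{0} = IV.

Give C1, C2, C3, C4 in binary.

C1: P1 ⊕ 0b01100101 = 0b00100110; E(K, 0b00100110) = 0b01110110.
C2: P2 ⊕ 0b01110110 = 0b00111000; E(K, 0b00111000) = 0b10001000.
C3: P3 ⊕ 0b10001000 = 0b01000111; E(K, 0b01000111) = 0b10010111.
C4: P4 ⊕ 0b10010111 = 0b11010101; E(K, 0b11010101) = 0b00100101.

C1 = 0b01110110, C2 = 0b10001000, C3 = 0b10010111, C4 = 0b00100101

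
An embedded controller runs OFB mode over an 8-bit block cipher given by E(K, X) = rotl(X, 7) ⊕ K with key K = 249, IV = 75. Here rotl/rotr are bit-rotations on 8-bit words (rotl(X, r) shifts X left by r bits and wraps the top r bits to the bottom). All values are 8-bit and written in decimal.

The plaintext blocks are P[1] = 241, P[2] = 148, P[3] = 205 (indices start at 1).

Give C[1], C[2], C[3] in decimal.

OFB encryption: S_i = E(K, S_{i−1}) with S_{0} = IV; C_i = P_i ⊕ S_i.
C[1]: S = E(K, 75) = 92; 241 ⊕ 92 = 173.
C[2]: S = E(K, 92) = 215; 148 ⊕ 215 = 67.
C[3]: S = E(K, 215) = 18; 205 ⊕ 18 = 223.

C[1] = 173, C[2] = 67, C[3] = 223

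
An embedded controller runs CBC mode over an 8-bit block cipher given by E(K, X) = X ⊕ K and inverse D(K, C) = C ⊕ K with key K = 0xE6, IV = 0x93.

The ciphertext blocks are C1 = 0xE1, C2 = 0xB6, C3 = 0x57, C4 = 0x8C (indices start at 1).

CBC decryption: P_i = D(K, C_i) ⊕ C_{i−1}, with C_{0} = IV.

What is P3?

P3: D(K, 0x57) = 0xB1; 0xB1 ⊕ 0xB6 = 0x07.

P3 = 0x07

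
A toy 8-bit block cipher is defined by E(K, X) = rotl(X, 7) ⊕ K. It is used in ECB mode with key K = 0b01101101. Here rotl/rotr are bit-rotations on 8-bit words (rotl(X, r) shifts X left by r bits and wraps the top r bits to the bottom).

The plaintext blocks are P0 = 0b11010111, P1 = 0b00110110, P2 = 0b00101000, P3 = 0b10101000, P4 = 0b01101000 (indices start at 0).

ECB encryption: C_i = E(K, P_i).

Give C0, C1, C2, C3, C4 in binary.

C0 = 0b10000110, C1 = 0b01110110, C2 = 0b01111001, C3 = 0b00111001, C4 = 0b01011001

C0: E(K, 0b11010111) = 0b10000110.
C1: E(K, 0b00110110) = 0b01110110.
C2: E(K, 0b00101000) = 0b01111001.
C3: E(K, 0b10101000) = 0b00111001.
C4: E(K, 0b01101000) = 0b01011001.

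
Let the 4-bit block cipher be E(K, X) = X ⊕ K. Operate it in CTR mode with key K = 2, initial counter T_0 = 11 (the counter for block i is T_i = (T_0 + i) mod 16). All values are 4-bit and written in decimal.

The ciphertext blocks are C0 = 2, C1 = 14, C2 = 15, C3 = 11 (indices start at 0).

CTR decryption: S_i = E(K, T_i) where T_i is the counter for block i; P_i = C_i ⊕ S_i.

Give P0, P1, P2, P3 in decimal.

P0 = 11, P1 = 0, P2 = 0, P3 = 7

P0: T = 11, S = E(K, T) = 9; 2 ⊕ 9 = 11.
P1: T = 12, S = E(K, T) = 14; 14 ⊕ 14 = 0.
P2: T = 13, S = E(K, T) = 15; 15 ⊕ 15 = 0.
P3: T = 14, S = E(K, T) = 12; 11 ⊕ 12 = 7.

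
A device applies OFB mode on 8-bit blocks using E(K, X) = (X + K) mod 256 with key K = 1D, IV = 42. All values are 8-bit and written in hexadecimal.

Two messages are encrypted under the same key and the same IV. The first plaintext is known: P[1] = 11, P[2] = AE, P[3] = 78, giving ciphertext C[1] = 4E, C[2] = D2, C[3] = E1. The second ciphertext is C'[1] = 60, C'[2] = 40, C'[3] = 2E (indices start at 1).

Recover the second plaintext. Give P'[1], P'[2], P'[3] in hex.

In OFB with a reused IV, both messages share the same keystream S_i, so C_i ⊕ C'_i = P_i ⊕ P'_i and thus P'_i = P_i ⊕ C_i ⊕ C'_i.
P'[1]: 11 ⊕ 4E ⊕ 60 = 3F.
P'[2]: AE ⊕ D2 ⊕ 40 = 3C.
P'[3]: 78 ⊕ E1 ⊕ 2E = B7.

P'[1] = 3F, P'[2] = 3C, P'[3] = B7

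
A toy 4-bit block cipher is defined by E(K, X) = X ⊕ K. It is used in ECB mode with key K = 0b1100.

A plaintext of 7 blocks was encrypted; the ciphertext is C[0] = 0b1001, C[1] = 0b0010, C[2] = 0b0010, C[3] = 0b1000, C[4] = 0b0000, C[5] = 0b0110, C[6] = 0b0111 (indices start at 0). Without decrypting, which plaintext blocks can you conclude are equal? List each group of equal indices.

ECB encrypts each block independently with the same key, so equal ciphertext blocks imply equal plaintext blocks.
C[1] = C[2] = 0b0010, so P[1] = P[2].

P[1] = P[2]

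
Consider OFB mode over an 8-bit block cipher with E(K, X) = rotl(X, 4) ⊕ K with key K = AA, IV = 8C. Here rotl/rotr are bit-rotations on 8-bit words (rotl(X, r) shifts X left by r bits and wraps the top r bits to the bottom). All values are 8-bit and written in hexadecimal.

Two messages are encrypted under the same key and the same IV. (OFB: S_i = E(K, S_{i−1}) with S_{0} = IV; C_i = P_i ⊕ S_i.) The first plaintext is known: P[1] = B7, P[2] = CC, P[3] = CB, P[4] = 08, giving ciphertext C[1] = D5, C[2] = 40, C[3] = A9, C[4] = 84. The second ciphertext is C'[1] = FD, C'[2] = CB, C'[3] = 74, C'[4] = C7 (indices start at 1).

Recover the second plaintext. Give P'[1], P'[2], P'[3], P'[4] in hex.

In OFB with a reused IV, both messages share the same keystream S_i, so C_i ⊕ C'_i = P_i ⊕ P'_i and thus P'_i = P_i ⊕ C_i ⊕ C'_i.
P'[1]: B7 ⊕ D5 ⊕ FD = 9F.
P'[2]: CC ⊕ 40 ⊕ CB = 47.
P'[3]: CB ⊕ A9 ⊕ 74 = 16.
P'[4]: 08 ⊕ 84 ⊕ C7 = 4B.

P'[1] = 9F, P'[2] = 47, P'[3] = 16, P'[4] = 4B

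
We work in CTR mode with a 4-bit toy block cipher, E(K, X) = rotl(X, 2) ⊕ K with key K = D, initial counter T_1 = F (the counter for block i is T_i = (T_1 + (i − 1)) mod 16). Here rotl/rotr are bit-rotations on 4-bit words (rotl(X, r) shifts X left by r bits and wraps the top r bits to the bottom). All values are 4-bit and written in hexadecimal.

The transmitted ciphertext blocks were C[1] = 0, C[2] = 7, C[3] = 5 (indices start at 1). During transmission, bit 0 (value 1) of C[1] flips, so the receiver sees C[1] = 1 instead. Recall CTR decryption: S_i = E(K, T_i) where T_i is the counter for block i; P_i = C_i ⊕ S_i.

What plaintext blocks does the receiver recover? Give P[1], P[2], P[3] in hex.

P[1] = 3, P[2] = A, P[3] = C

Only C[1] changed, to 1. In CTR, a change in C_i flips the same bit in P_i only; the keystream is unaffected. Decrypting the received ciphertext:
P[1]: T = F, S = E(K, T) = 2; 1 ⊕ 2 = 3.
P[2]: T = 0, S = E(K, T) = D; 7 ⊕ D = A.
P[3]: T = 1, S = E(K, T) = 9; 5 ⊕ 9 = C.
Blocks that differ from the original plaintext: P[1].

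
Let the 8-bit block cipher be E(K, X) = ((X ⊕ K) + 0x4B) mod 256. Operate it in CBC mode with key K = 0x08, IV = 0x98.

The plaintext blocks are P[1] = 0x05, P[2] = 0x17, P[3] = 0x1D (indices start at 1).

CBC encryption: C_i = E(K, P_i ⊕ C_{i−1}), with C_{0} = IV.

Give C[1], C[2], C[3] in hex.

C[1] = 0xE0, C[2] = 0x4A, C[3] = 0xAA

C[1]: P[1] ⊕ 0x98 = 0x9D; E(K, 0x9D) = 0xE0.
C[2]: P[2] ⊕ 0xE0 = 0xF7; E(K, 0xF7) = 0x4A.
C[3]: P[3] ⊕ 0x4A = 0x57; E(K, 0x57) = 0xAA.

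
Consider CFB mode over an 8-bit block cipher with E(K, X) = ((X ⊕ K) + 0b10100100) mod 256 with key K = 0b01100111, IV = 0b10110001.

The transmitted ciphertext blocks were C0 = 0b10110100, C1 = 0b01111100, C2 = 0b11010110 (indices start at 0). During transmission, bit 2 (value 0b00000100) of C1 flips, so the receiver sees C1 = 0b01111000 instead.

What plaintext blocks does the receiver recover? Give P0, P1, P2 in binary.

CFB decryption: P_i = C_i ⊕ E(K, C_{i−1}), with C_{−1} = IV.
Only C1 changed, to 0b01111000. In CFB, a change in C_i flips the same bit in P_i and garbles P_{i+1}. Decrypting the received ciphertext:
P0: E(K, 0b10110001) = 0b01111010; 0b10110100 ⊕ 0b01111010 = 0b11001110.
P1: E(K, 0b10110100) = 0b01110111; 0b01111000 ⊕ 0b01110111 = 0b00001111.
P2: E(K, 0b01111000) = 0b11000011; 0b11010110 ⊕ 0b11000011 = 0b00010101.
Blocks that differ from the original plaintext: P1, P2.

P0 = 0b11001110, P1 = 0b00001111, P2 = 0b00010101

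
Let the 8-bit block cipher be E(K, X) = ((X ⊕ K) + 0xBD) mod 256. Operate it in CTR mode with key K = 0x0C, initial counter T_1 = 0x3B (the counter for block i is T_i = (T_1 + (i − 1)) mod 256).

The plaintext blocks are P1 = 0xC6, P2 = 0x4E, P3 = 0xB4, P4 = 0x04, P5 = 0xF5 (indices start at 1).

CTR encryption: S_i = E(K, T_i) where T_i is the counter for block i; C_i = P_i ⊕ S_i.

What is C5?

C5 = 0x05

C1: T = 0x3B, S = E(K, T) = 0xF4; 0xC6 ⊕ 0xF4 = 0x32.
C2: T = 0x3C, S = E(K, T) = 0xED; 0x4E ⊕ 0xED = 0xA3.
C3: T = 0x3D, S = E(K, T) = 0xEE; 0xB4 ⊕ 0xEE = 0x5A.
C4: T = 0x3E, S = E(K, T) = 0xEF; 0x04 ⊕ 0xEF = 0xEB.
C5: T = 0x3F, S = E(K, T) = 0xF0; 0xF5 ⊕ 0xF0 = 0x05.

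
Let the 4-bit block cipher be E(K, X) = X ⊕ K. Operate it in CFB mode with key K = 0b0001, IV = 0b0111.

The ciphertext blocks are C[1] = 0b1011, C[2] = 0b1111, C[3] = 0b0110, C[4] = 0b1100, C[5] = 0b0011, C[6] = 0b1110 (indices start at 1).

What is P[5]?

CFB decryption: P_i = C_i ⊕ E(K, C_{i−1}), with C_{0} = IV.
P[5]: E(K, 0b1100) = 0b1101; 0b0011 ⊕ 0b1101 = 0b1110.

P[5] = 0b1110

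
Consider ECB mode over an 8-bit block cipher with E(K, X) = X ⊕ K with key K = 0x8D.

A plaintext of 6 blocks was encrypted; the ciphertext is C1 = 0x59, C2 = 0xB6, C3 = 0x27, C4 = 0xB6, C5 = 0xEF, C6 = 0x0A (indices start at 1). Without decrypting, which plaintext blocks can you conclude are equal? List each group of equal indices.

ECB encrypts each block independently with the same key, so equal ciphertext blocks imply equal plaintext blocks.
C2 = C4 = 0xB6, so P2 = P4.

P2 = P4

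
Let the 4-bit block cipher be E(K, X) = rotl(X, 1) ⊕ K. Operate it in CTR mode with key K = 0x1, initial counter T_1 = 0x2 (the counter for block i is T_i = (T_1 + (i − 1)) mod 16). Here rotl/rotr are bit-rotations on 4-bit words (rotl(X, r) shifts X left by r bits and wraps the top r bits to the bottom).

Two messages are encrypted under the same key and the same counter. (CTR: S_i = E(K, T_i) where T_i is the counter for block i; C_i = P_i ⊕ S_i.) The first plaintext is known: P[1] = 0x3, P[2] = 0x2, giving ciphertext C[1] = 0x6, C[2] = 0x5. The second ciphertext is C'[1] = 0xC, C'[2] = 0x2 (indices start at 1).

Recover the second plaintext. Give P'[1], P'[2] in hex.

In CTR with a reused counter, both messages share the same keystream S_i, so C_i ⊕ C'_i = P_i ⊕ P'_i and thus P'_i = P_i ⊕ C_i ⊕ C'_i.
P'[1]: 0x3 ⊕ 0x6 ⊕ 0xC = 0x9.
P'[2]: 0x2 ⊕ 0x5 ⊕ 0x2 = 0x5.

P'[1] = 0x9, P'[2] = 0x5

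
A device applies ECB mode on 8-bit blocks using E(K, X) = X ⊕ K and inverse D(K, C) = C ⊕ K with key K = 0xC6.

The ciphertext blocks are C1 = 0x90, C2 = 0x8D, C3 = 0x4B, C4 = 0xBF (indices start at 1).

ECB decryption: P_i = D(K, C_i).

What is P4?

P4 = 0x79

P4: D(K, 0xBF) = 0x79.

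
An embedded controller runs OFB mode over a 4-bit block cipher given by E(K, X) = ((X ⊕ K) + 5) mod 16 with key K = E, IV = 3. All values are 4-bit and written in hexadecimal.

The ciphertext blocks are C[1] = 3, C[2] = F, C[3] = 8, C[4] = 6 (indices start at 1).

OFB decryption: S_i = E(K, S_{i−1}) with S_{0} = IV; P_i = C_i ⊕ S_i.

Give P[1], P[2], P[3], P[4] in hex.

P[1]: S = E(K, 3) = 2; 3 ⊕ 2 = 1.
P[2]: S = E(K, 2) = 1; F ⊕ 1 = E.
P[3]: S = E(K, 1) = 4; 8 ⊕ 4 = C.
P[4]: S = E(K, 4) = F; 6 ⊕ F = 9.

P[1] = 1, P[2] = E, P[3] = C, P[4] = 9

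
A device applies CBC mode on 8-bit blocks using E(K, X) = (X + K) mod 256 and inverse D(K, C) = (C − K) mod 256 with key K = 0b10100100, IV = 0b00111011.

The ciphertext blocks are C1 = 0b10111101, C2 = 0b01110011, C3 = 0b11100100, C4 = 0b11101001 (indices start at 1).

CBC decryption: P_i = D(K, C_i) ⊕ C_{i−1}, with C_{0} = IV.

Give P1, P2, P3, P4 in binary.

P1: D(K, 0b10111101) = 0b00011001; 0b00011001 ⊕ 0b00111011 = 0b00100010.
P2: D(K, 0b01110011) = 0b11001111; 0b11001111 ⊕ 0b10111101 = 0b01110010.
P3: D(K, 0b11100100) = 0b01000000; 0b01000000 ⊕ 0b01110011 = 0b00110011.
P4: D(K, 0b11101001) = 0b01000101; 0b01000101 ⊕ 0b11100100 = 0b10100001.

P1 = 0b00100010, P2 = 0b01110010, P3 = 0b00110011, P4 = 0b10100001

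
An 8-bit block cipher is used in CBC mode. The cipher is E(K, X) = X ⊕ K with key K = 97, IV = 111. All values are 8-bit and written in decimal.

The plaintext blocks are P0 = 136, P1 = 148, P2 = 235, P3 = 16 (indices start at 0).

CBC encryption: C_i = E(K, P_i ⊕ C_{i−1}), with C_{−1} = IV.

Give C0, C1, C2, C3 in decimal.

C0 = 134, C1 = 115, C2 = 249, C3 = 136

C0: P0 ⊕ 111 = 231; E(K, 231) = 134.
C1: P1 ⊕ 134 = 18; E(K, 18) = 115.
C2: P2 ⊕ 115 = 152; E(K, 152) = 249.
C3: P3 ⊕ 249 = 233; E(K, 233) = 136.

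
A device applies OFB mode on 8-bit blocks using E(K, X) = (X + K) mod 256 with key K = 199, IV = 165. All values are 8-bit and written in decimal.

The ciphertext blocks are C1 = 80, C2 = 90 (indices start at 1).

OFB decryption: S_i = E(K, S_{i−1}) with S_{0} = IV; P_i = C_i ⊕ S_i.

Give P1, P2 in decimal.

P1 = 60, P2 = 105

P1: S = E(K, 165) = 108; 80 ⊕ 108 = 60.
P2: S = E(K, 108) = 51; 90 ⊕ 51 = 105.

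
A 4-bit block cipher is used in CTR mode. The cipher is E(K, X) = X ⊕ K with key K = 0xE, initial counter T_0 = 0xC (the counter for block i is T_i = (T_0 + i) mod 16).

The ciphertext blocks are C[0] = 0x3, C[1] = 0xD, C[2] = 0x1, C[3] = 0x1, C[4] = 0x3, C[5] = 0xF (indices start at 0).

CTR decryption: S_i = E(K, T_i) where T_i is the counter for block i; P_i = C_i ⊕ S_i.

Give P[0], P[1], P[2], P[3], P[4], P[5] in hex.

P[0]: T = 0xC, S = E(K, T) = 0x2; 0x3 ⊕ 0x2 = 0x1.
P[1]: T = 0xD, S = E(K, T) = 0x3; 0xD ⊕ 0x3 = 0xE.
P[2]: T = 0xE, S = E(K, T) = 0x0; 0x1 ⊕ 0x0 = 0x1.
P[3]: T = 0xF, S = E(K, T) = 0x1; 0x1 ⊕ 0x1 = 0x0.
P[4]: T = 0x0, S = E(K, T) = 0xE; 0x3 ⊕ 0xE = 0xD.
P[5]: T = 0x1, S = E(K, T) = 0xF; 0xF ⊕ 0xF = 0x0.

P[0] = 0x1, P[1] = 0xE, P[2] = 0x1, P[3] = 0x0, P[4] = 0xD, P[5] = 0x0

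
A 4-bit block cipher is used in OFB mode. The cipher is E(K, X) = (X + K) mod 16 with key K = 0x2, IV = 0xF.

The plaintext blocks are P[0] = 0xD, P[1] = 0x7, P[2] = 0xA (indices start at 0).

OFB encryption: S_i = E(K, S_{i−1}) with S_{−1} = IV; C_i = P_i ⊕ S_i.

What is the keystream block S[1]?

C[0]: S = E(K, 0xF) = 0x1; 0xD ⊕ 0x1 = 0xC.
C[1]: S = E(K, 0x1) = 0x3; 0x7 ⊕ 0x3 = 0x4.
So S[1] = 0x3.

0x3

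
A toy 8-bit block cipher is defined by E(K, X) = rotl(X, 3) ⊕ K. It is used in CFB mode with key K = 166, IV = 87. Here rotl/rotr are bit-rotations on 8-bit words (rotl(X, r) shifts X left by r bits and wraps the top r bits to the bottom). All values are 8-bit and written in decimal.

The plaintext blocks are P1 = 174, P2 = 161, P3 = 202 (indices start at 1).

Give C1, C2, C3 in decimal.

CFB encryption: C_i = P_i ⊕ E(K, C_{i−1}), with C_{0} = IV.
C1: E(K, 87) = 28; 174 ⊕ 28 = 178.
C2: E(K, 178) = 51; 161 ⊕ 51 = 146.
C3: E(K, 146) = 50; 202 ⊕ 50 = 248.

C1 = 178, C2 = 146, C3 = 248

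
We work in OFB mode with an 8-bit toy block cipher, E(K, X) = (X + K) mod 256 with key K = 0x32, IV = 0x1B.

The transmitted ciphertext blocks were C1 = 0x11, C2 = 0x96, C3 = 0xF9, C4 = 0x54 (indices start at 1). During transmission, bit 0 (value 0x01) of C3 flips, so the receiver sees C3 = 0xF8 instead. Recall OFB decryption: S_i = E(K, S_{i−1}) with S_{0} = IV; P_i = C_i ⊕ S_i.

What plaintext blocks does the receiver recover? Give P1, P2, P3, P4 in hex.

Only C3 changed, to 0xF8. In OFB, a change in C_i flips the same bit in P_i only; the keystream is unaffected. Decrypting the received ciphertext:
P1: S = E(K, 0x1B) = 0x4D; 0x11 ⊕ 0x4D = 0x5C.
P2: S = E(K, 0x4D) = 0x7F; 0x96 ⊕ 0x7F = 0xE9.
P3: S = E(K, 0x7F) = 0xB1; 0xF8 ⊕ 0xB1 = 0x49.
P4: S = E(K, 0xB1) = 0xE3; 0x54 ⊕ 0xE3 = 0xB7.
Blocks that differ from the original plaintext: P3.

P1 = 0x5C, P2 = 0xE9, P3 = 0x49, P4 = 0xB7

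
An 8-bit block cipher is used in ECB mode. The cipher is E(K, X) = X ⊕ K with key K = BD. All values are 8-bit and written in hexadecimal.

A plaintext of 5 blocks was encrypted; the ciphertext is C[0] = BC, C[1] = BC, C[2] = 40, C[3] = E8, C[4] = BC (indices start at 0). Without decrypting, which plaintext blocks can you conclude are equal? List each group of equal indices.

ECB encrypts each block independently with the same key, so equal ciphertext blocks imply equal plaintext blocks.
C[0] = C[1] = C[4] = BC, so P[0] = P[1] = P[4].

P[0] = P[1] = P[4]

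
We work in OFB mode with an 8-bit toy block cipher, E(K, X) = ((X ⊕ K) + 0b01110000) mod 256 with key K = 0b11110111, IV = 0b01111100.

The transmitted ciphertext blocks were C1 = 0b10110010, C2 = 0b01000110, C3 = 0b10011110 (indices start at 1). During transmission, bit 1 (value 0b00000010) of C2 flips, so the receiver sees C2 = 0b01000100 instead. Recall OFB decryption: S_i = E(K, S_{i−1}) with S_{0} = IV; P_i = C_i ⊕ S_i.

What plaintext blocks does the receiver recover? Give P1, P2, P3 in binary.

Only C2 changed, to 0b01000100. In OFB, a change in C_i flips the same bit in P_i only; the keystream is unaffected. Decrypting the received ciphertext:
P1: S = E(K, 0b01111100) = 0b11111011; 0b10110010 ⊕ 0b11111011 = 0b01001001.
P2: S = E(K, 0b11111011) = 0b01111100; 0b01000100 ⊕ 0b01111100 = 0b00111000.
P3: S = E(K, 0b01111100) = 0b11111011; 0b10011110 ⊕ 0b11111011 = 0b01100101.
Blocks that differ from the original plaintext: P2.

P1 = 0b01001001, P2 = 0b00111000, P3 = 0b01100101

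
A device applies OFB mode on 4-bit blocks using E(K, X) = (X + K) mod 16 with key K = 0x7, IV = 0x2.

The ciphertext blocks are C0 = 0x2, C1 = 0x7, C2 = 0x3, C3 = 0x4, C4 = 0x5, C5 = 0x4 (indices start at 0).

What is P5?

OFB decryption: S_i = E(K, S_{i−1}) with S_{−1} = IV; P_i = C_i ⊕ S_i.
P0: S = E(K, 0x2) = 0x9; 0x2 ⊕ 0x9 = 0xB.
P1: S = E(K, 0x9) = 0x0; 0x7 ⊕ 0x0 = 0x7.
P2: S = E(K, 0x0) = 0x7; 0x3 ⊕ 0x7 = 0x4.
P3: S = E(K, 0x7) = 0xE; 0x4 ⊕ 0xE = 0xA.
P4: S = E(K, 0xE) = 0x5; 0x5 ⊕ 0x5 = 0x0.
P5: S = E(K, 0x5) = 0xC; 0x4 ⊕ 0xC = 0x8.

P5 = 0x8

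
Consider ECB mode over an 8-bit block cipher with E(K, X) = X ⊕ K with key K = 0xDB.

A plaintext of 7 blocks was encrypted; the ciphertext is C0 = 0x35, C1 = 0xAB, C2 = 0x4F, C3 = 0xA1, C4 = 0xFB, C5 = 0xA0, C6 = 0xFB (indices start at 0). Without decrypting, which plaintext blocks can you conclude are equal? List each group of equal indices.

P4 = P6

ECB encrypts each block independently with the same key, so equal ciphertext blocks imply equal plaintext blocks.
C4 = C6 = 0xFB, so P4 = P6.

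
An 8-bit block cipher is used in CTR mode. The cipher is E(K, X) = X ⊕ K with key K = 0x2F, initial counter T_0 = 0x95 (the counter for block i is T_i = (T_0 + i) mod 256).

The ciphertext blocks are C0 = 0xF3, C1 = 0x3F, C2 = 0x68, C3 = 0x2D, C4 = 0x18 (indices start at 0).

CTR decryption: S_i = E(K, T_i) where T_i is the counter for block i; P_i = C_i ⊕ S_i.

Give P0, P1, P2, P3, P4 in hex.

P0 = 0x49, P1 = 0x86, P2 = 0xD0, P3 = 0x9A, P4 = 0xAE

P0: T = 0x95, S = E(K, T) = 0xBA; 0xF3 ⊕ 0xBA = 0x49.
P1: T = 0x96, S = E(K, T) = 0xB9; 0x3F ⊕ 0xB9 = 0x86.
P2: T = 0x97, S = E(K, T) = 0xB8; 0x68 ⊕ 0xB8 = 0xD0.
P3: T = 0x98, S = E(K, T) = 0xB7; 0x2D ⊕ 0xB7 = 0x9A.
P4: T = 0x99, S = E(K, T) = 0xB6; 0x18 ⊕ 0xB6 = 0xAE.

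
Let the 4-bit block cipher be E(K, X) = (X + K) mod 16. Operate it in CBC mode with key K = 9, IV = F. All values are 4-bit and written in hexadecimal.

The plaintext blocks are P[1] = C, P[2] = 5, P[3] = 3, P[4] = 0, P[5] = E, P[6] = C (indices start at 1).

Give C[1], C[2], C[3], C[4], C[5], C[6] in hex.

CBC encryption: C_i = E(K, P_i ⊕ C_{i−1}), with C_{0} = IV.
C[1]: P[1] ⊕ F = 3; E(K, 3) = C.
C[2]: P[2] ⊕ C = 9; E(K, 9) = 2.
C[3]: P[3] ⊕ 2 = 1; E(K, 1) = A.
C[4]: P[4] ⊕ A = A; E(K, A) = 3.
C[5]: P[5] ⊕ 3 = D; E(K, D) = 6.
C[6]: P[6] ⊕ 6 = A; E(K, A) = 3.

C[1] = C, C[2] = 2, C[3] = A, C[4] = 3, C[5] = 6, C[6] = 3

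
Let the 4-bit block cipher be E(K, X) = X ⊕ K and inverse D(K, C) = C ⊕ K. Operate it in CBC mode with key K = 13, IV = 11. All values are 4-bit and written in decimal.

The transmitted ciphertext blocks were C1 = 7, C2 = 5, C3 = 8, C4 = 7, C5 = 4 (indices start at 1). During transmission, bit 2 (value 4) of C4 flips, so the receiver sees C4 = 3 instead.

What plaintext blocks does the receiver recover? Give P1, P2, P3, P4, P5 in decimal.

P1 = 1, P2 = 15, P3 = 0, P4 = 6, P5 = 10

CBC decryption: P_i = D(K, C_i) ⊕ C_{i−1}, with C_{0} = IV.
Only C4 changed, to 3. In CBC, a change in C_i garbles P_i and flips the same bit in P_{i+1}. Decrypting the received ciphertext:
P1: D(K, 7) = 10; 10 ⊕ 11 = 1.
P2: D(K, 5) = 8; 8 ⊕ 7 = 15.
P3: D(K, 8) = 5; 5 ⊕ 5 = 0.
P4: D(K, 3) = 14; 14 ⊕ 8 = 6.
P5: D(K, 4) = 9; 9 ⊕ 3 = 10.
Blocks that differ from the original plaintext: P4, P5.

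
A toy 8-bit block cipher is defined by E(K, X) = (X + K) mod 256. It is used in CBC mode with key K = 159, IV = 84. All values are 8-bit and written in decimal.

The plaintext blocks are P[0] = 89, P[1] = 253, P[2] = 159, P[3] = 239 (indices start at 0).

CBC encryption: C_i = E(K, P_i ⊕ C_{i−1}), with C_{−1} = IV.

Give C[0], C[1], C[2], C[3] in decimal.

C[0]: P[0] ⊕ 84 = 13; E(K, 13) = 172.
C[1]: P[1] ⊕ 172 = 81; E(K, 81) = 240.
C[2]: P[2] ⊕ 240 = 111; E(K, 111) = 14.
C[3]: P[3] ⊕ 14 = 225; E(K, 225) = 128.

C[0] = 172, C[1] = 240, C[2] = 14, C[3] = 128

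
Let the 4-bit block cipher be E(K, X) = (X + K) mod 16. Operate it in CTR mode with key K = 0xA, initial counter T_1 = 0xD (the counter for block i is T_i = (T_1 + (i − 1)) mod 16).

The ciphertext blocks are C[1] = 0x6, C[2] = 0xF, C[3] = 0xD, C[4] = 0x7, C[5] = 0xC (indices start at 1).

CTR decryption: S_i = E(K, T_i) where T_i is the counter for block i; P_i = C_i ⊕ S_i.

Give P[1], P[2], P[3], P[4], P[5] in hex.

P[1] = 0x1, P[2] = 0x7, P[3] = 0x4, P[4] = 0xD, P[5] = 0x7

P[1]: T = 0xD, S = E(K, T) = 0x7; 0x6 ⊕ 0x7 = 0x1.
P[2]: T = 0xE, S = E(K, T) = 0x8; 0xF ⊕ 0x8 = 0x7.
P[3]: T = 0xF, S = E(K, T) = 0x9; 0xD ⊕ 0x9 = 0x4.
P[4]: T = 0x0, S = E(K, T) = 0xA; 0x7 ⊕ 0xA = 0xD.
P[5]: T = 0x1, S = E(K, T) = 0xB; 0xC ⊕ 0xB = 0x7.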